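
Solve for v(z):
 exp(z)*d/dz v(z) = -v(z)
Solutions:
 v(z) = C1*exp(exp(-z))


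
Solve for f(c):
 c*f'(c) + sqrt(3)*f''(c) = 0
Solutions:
 f(c) = C1 + C2*erf(sqrt(2)*3^(3/4)*c/6)


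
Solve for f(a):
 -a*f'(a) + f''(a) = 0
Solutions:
 f(a) = C1 + C2*erfi(sqrt(2)*a/2)


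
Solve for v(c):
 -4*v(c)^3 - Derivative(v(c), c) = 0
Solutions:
 v(c) = -sqrt(2)*sqrt(-1/(C1 - 4*c))/2
 v(c) = sqrt(2)*sqrt(-1/(C1 - 4*c))/2


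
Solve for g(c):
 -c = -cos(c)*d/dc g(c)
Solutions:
 g(c) = C1 + Integral(c/cos(c), c)


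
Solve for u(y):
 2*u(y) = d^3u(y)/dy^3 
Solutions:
 u(y) = C3*exp(2^(1/3)*y) + (C1*sin(2^(1/3)*sqrt(3)*y/2) + C2*cos(2^(1/3)*sqrt(3)*y/2))*exp(-2^(1/3)*y/2)


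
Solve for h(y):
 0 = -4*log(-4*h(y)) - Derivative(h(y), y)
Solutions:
 Integral(1/(log(-_y) + 2*log(2)), (_y, h(y)))/4 = C1 - y


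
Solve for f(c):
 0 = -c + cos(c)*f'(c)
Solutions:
 f(c) = C1 + Integral(c/cos(c), c)


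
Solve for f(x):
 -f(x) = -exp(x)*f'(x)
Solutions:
 f(x) = C1*exp(-exp(-x))


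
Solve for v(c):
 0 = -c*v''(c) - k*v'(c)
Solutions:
 v(c) = C1 + c^(1 - re(k))*(C2*sin(log(c)*Abs(im(k))) + C3*cos(log(c)*im(k)))


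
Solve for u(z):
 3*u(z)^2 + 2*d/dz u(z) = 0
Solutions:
 u(z) = 2/(C1 + 3*z)


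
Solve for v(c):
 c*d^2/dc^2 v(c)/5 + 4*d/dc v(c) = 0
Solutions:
 v(c) = C1 + C2/c^19


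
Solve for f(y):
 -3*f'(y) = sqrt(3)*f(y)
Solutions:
 f(y) = C1*exp(-sqrt(3)*y/3)


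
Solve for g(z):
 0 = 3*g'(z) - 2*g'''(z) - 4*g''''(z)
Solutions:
 g(z) = C1 + C2*exp(-z*((9*sqrt(79) + 80)^(-1/3) + 2 + (9*sqrt(79) + 80)^(1/3))/12)*sin(sqrt(3)*z*(-(9*sqrt(79) + 80)^(1/3) + (9*sqrt(79) + 80)^(-1/3))/12) + C3*exp(-z*((9*sqrt(79) + 80)^(-1/3) + 2 + (9*sqrt(79) + 80)^(1/3))/12)*cos(sqrt(3)*z*(-(9*sqrt(79) + 80)^(1/3) + (9*sqrt(79) + 80)^(-1/3))/12) + C4*exp(z*(-1 + (9*sqrt(79) + 80)^(-1/3) + (9*sqrt(79) + 80)^(1/3))/6)


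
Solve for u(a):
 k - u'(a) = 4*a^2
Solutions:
 u(a) = C1 - 4*a^3/3 + a*k


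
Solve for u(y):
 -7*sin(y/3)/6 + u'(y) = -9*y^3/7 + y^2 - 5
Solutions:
 u(y) = C1 - 9*y^4/28 + y^3/3 - 5*y - 7*cos(y/3)/2


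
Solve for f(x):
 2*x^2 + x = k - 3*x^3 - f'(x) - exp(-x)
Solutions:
 f(x) = C1 + k*x - 3*x^4/4 - 2*x^3/3 - x^2/2 + exp(-x)


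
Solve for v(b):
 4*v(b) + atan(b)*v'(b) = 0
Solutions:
 v(b) = C1*exp(-4*Integral(1/atan(b), b))


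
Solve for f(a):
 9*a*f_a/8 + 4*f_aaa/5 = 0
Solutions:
 f(a) = C1 + Integral(C2*airyai(-90^(1/3)*a/4) + C3*airybi(-90^(1/3)*a/4), a)


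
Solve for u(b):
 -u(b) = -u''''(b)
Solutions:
 u(b) = C1*exp(-b) + C2*exp(b) + C3*sin(b) + C4*cos(b)


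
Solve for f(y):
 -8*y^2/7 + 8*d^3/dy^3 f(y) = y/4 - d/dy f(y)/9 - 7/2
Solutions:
 f(y) = C1 + C2*sin(sqrt(2)*y/12) + C3*cos(sqrt(2)*y/12) + 24*y^3/7 + 9*y^2/8 - 21177*y/14


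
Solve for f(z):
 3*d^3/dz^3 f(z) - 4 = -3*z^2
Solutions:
 f(z) = C1 + C2*z + C3*z^2 - z^5/60 + 2*z^3/9


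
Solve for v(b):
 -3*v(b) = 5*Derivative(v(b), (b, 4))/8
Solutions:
 v(b) = (C1*sin(5^(3/4)*6^(1/4)*b/5) + C2*cos(5^(3/4)*6^(1/4)*b/5))*exp(-5^(3/4)*6^(1/4)*b/5) + (C3*sin(5^(3/4)*6^(1/4)*b/5) + C4*cos(5^(3/4)*6^(1/4)*b/5))*exp(5^(3/4)*6^(1/4)*b/5)


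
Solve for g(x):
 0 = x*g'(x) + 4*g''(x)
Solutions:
 g(x) = C1 + C2*erf(sqrt(2)*x/4)


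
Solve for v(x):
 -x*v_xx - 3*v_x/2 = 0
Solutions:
 v(x) = C1 + C2/sqrt(x)


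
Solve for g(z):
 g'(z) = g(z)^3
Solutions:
 g(z) = -sqrt(2)*sqrt(-1/(C1 + z))/2
 g(z) = sqrt(2)*sqrt(-1/(C1 + z))/2


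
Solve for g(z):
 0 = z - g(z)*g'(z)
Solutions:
 g(z) = -sqrt(C1 + z^2)
 g(z) = sqrt(C1 + z^2)


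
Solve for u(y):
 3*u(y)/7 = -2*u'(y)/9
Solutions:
 u(y) = C1*exp(-27*y/14)


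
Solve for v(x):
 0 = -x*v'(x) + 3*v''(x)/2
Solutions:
 v(x) = C1 + C2*erfi(sqrt(3)*x/3)


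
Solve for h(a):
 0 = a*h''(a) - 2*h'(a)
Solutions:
 h(a) = C1 + C2*a^3


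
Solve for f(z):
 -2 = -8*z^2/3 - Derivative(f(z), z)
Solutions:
 f(z) = C1 - 8*z^3/9 + 2*z


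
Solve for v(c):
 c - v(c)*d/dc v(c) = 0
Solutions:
 v(c) = -sqrt(C1 + c^2)
 v(c) = sqrt(C1 + c^2)


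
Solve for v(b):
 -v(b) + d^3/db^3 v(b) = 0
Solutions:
 v(b) = C3*exp(b) + (C1*sin(sqrt(3)*b/2) + C2*cos(sqrt(3)*b/2))*exp(-b/2)


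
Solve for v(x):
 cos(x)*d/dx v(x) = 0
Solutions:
 v(x) = C1


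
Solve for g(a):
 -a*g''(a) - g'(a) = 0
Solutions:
 g(a) = C1 + C2*log(a)


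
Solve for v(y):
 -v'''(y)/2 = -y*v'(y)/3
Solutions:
 v(y) = C1 + Integral(C2*airyai(2^(1/3)*3^(2/3)*y/3) + C3*airybi(2^(1/3)*3^(2/3)*y/3), y)


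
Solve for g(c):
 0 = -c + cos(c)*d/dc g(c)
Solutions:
 g(c) = C1 + Integral(c/cos(c), c)


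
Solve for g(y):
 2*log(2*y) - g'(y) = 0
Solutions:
 g(y) = C1 + 2*y*log(y) - 2*y + y*log(4)


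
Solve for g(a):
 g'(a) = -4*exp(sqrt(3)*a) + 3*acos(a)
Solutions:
 g(a) = C1 + 3*a*acos(a) - 3*sqrt(1 - a^2) - 4*sqrt(3)*exp(sqrt(3)*a)/3


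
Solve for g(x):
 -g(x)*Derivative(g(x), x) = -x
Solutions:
 g(x) = -sqrt(C1 + x^2)
 g(x) = sqrt(C1 + x^2)


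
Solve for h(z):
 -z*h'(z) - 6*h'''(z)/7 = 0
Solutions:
 h(z) = C1 + Integral(C2*airyai(-6^(2/3)*7^(1/3)*z/6) + C3*airybi(-6^(2/3)*7^(1/3)*z/6), z)


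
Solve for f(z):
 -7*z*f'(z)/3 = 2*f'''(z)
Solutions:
 f(z) = C1 + Integral(C2*airyai(-6^(2/3)*7^(1/3)*z/6) + C3*airybi(-6^(2/3)*7^(1/3)*z/6), z)


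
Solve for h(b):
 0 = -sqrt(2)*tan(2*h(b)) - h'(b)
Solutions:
 h(b) = -asin(C1*exp(-2*sqrt(2)*b))/2 + pi/2
 h(b) = asin(C1*exp(-2*sqrt(2)*b))/2


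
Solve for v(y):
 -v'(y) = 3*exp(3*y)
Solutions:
 v(y) = C1 - exp(3*y)


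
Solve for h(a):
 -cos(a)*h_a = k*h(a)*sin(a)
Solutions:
 h(a) = C1*exp(k*log(cos(a)))


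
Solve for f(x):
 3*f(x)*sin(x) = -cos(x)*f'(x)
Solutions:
 f(x) = C1*cos(x)^3


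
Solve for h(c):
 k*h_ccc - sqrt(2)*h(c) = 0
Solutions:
 h(c) = C1*exp(2^(1/6)*c*(1/k)^(1/3)) + C2*exp(2^(1/6)*c*(-1 + sqrt(3)*I)*(1/k)^(1/3)/2) + C3*exp(-2^(1/6)*c*(1 + sqrt(3)*I)*(1/k)^(1/3)/2)


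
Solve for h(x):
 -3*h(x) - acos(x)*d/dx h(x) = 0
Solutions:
 h(x) = C1*exp(-3*Integral(1/acos(x), x))


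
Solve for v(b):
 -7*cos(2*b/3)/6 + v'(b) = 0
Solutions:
 v(b) = C1 + 7*sin(2*b/3)/4


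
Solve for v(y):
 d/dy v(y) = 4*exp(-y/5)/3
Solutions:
 v(y) = C1 - 20*exp(-y/5)/3


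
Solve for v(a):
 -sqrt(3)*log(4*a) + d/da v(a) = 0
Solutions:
 v(a) = C1 + sqrt(3)*a*log(a) - sqrt(3)*a + 2*sqrt(3)*a*log(2)


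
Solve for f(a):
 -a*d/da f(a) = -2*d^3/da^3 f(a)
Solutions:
 f(a) = C1 + Integral(C2*airyai(2^(2/3)*a/2) + C3*airybi(2^(2/3)*a/2), a)


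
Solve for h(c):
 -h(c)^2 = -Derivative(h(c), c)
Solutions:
 h(c) = -1/(C1 + c)


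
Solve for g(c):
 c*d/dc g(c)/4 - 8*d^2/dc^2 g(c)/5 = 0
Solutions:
 g(c) = C1 + C2*erfi(sqrt(5)*c/8)


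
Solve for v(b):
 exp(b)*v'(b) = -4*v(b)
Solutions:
 v(b) = C1*exp(4*exp(-b))


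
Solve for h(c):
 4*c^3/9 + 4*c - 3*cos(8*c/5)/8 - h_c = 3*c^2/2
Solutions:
 h(c) = C1 + c^4/9 - c^3/2 + 2*c^2 - 15*sin(8*c/5)/64


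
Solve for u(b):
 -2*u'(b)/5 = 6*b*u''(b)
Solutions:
 u(b) = C1 + C2*b^(14/15)


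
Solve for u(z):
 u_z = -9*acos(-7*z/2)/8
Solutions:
 u(z) = C1 - 9*z*acos(-7*z/2)/8 - 9*sqrt(4 - 49*z^2)/56


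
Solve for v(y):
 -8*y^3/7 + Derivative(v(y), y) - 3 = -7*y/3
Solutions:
 v(y) = C1 + 2*y^4/7 - 7*y^2/6 + 3*y


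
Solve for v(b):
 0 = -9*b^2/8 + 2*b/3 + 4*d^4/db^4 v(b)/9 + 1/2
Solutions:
 v(b) = C1 + C2*b + C3*b^2 + C4*b^3 + 9*b^6/1280 - b^5/80 - 3*b^4/64


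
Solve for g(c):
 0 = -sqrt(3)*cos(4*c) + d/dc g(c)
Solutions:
 g(c) = C1 + sqrt(3)*sin(4*c)/4


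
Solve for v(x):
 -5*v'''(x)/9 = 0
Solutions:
 v(x) = C1 + C2*x + C3*x^2


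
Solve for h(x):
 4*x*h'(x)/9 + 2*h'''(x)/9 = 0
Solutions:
 h(x) = C1 + Integral(C2*airyai(-2^(1/3)*x) + C3*airybi(-2^(1/3)*x), x)


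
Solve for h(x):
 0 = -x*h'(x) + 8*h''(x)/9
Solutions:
 h(x) = C1 + C2*erfi(3*x/4)


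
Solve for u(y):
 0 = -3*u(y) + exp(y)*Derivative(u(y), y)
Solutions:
 u(y) = C1*exp(-3*exp(-y))


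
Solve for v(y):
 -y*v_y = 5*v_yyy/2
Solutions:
 v(y) = C1 + Integral(C2*airyai(-2^(1/3)*5^(2/3)*y/5) + C3*airybi(-2^(1/3)*5^(2/3)*y/5), y)


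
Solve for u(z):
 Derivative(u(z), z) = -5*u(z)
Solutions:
 u(z) = C1*exp(-5*z)


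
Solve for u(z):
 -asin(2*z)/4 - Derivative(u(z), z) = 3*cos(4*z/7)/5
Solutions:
 u(z) = C1 - z*asin(2*z)/4 - sqrt(1 - 4*z^2)/8 - 21*sin(4*z/7)/20


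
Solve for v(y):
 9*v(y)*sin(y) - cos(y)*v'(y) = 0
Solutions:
 v(y) = C1/cos(y)^9


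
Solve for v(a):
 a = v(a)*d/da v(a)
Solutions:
 v(a) = -sqrt(C1 + a^2)
 v(a) = sqrt(C1 + a^2)


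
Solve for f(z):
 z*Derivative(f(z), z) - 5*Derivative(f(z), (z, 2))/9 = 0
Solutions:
 f(z) = C1 + C2*erfi(3*sqrt(10)*z/10)


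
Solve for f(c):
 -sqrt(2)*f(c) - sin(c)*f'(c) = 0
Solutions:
 f(c) = C1*(cos(c) + 1)^(sqrt(2)/2)/(cos(c) - 1)^(sqrt(2)/2)


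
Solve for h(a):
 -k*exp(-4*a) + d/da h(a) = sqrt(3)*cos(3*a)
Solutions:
 h(a) = C1 - k*exp(-4*a)/4 + sqrt(3)*sin(3*a)/3


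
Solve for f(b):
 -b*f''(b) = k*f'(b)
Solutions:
 f(b) = C1 + b^(1 - re(k))*(C2*sin(log(b)*Abs(im(k))) + C3*cos(log(b)*im(k)))


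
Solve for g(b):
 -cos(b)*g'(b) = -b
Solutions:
 g(b) = C1 + Integral(b/cos(b), b)


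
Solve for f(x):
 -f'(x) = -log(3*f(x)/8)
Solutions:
 Integral(1/(-log(_y) - log(3) + 3*log(2)), (_y, f(x))) = C1 - x


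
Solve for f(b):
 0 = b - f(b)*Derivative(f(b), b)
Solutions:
 f(b) = -sqrt(C1 + b^2)
 f(b) = sqrt(C1 + b^2)


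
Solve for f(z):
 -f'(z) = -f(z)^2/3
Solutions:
 f(z) = -3/(C1 + z)


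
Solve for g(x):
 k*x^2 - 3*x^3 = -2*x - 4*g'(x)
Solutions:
 g(x) = C1 - k*x^3/12 + 3*x^4/16 - x^2/4


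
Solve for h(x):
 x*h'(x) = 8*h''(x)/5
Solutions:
 h(x) = C1 + C2*erfi(sqrt(5)*x/4)


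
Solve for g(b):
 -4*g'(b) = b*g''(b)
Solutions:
 g(b) = C1 + C2/b^3


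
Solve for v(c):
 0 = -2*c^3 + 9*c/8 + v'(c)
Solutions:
 v(c) = C1 + c^4/2 - 9*c^2/16


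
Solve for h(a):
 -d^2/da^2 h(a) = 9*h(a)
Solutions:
 h(a) = C1*sin(3*a) + C2*cos(3*a)


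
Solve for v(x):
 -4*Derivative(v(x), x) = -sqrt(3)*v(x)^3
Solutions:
 v(x) = -sqrt(2)*sqrt(-1/(C1 + sqrt(3)*x))
 v(x) = sqrt(2)*sqrt(-1/(C1 + sqrt(3)*x))


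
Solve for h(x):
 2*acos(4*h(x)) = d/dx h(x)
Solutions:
 Integral(1/acos(4*_y), (_y, h(x))) = C1 + 2*x


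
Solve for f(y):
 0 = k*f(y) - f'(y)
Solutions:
 f(y) = C1*exp(k*y)


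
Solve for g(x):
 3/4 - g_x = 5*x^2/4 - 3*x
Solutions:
 g(x) = C1 - 5*x^3/12 + 3*x^2/2 + 3*x/4


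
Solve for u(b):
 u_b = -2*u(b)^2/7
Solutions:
 u(b) = 7/(C1 + 2*b)


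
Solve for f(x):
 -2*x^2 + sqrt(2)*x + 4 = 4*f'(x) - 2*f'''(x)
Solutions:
 f(x) = C1 + C2*exp(-sqrt(2)*x) + C3*exp(sqrt(2)*x) - x^3/6 + sqrt(2)*x^2/8 + x/2


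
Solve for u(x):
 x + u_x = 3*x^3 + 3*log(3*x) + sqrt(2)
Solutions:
 u(x) = C1 + 3*x^4/4 - x^2/2 + 3*x*log(x) - 3*x + sqrt(2)*x + x*log(27)


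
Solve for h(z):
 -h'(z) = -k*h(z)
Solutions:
 h(z) = C1*exp(k*z)


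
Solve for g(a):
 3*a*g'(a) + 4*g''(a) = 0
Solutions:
 g(a) = C1 + C2*erf(sqrt(6)*a/4)


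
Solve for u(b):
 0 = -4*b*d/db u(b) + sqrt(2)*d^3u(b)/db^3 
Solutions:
 u(b) = C1 + Integral(C2*airyai(sqrt(2)*b) + C3*airybi(sqrt(2)*b), b)


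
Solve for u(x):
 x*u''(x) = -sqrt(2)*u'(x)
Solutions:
 u(x) = C1 + C2*x^(1 - sqrt(2))


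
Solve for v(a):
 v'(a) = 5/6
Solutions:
 v(a) = C1 + 5*a/6


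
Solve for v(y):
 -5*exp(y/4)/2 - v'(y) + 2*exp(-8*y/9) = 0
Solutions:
 v(y) = C1 - 10*exp(y/4) - 9*exp(-8*y/9)/4


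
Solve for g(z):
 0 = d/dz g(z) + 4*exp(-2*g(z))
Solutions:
 g(z) = log(-sqrt(C1 - 8*z))
 g(z) = log(C1 - 8*z)/2


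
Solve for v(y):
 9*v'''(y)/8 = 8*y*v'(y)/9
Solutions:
 v(y) = C1 + Integral(C2*airyai(4*3^(2/3)*y/9) + C3*airybi(4*3^(2/3)*y/9), y)


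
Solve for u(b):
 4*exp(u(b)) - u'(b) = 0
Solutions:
 u(b) = log(-1/(C1 + 4*b))


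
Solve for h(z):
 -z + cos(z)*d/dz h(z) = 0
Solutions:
 h(z) = C1 + Integral(z/cos(z), z)


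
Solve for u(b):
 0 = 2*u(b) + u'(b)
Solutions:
 u(b) = C1*exp(-2*b)


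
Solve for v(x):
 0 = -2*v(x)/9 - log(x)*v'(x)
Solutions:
 v(x) = C1*exp(-2*li(x)/9)


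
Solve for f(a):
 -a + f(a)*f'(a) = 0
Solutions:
 f(a) = -sqrt(C1 + a^2)
 f(a) = sqrt(C1 + a^2)


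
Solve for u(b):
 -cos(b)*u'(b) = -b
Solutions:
 u(b) = C1 + Integral(b/cos(b), b)


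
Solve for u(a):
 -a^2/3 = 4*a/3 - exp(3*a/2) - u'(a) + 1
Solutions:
 u(a) = C1 + a^3/9 + 2*a^2/3 + a - 2*exp(3*a/2)/3


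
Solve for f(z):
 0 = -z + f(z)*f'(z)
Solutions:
 f(z) = -sqrt(C1 + z^2)
 f(z) = sqrt(C1 + z^2)


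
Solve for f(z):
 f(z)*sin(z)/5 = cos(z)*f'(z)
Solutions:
 f(z) = C1/cos(z)^(1/5)


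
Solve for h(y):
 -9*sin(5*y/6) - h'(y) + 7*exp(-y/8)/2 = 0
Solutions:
 h(y) = C1 + 54*cos(5*y/6)/5 - 28*exp(-y/8)


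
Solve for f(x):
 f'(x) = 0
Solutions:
 f(x) = C1


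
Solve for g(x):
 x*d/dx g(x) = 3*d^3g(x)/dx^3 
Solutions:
 g(x) = C1 + Integral(C2*airyai(3^(2/3)*x/3) + C3*airybi(3^(2/3)*x/3), x)


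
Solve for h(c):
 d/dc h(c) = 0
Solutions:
 h(c) = C1


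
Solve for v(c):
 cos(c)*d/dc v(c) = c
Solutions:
 v(c) = C1 + Integral(c/cos(c), c)


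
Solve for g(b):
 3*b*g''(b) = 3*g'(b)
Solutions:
 g(b) = C1 + C2*b^2


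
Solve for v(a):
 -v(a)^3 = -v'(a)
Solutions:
 v(a) = -sqrt(2)*sqrt(-1/(C1 + a))/2
 v(a) = sqrt(2)*sqrt(-1/(C1 + a))/2


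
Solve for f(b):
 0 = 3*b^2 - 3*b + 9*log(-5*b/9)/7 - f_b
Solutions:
 f(b) = C1 + b^3 - 3*b^2/2 + 9*b*log(-b)/7 + 9*b*(-2*log(3) - 1 + log(5))/7


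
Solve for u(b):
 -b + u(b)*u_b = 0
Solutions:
 u(b) = -sqrt(C1 + b^2)
 u(b) = sqrt(C1 + b^2)


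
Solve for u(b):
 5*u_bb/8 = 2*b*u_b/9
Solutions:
 u(b) = C1 + C2*erfi(2*sqrt(10)*b/15)


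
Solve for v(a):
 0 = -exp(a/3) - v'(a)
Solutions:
 v(a) = C1 - 3*exp(a/3)


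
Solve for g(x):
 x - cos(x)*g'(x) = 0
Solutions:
 g(x) = C1 + Integral(x/cos(x), x)


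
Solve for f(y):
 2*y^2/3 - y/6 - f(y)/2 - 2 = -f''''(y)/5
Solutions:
 f(y) = C1*exp(-2^(3/4)*5^(1/4)*y/2) + C2*exp(2^(3/4)*5^(1/4)*y/2) + C3*sin(2^(3/4)*5^(1/4)*y/2) + C4*cos(2^(3/4)*5^(1/4)*y/2) + 4*y^2/3 - y/3 - 4


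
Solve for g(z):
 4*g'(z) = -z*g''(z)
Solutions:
 g(z) = C1 + C2/z^3


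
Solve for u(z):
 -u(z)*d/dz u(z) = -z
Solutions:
 u(z) = -sqrt(C1 + z^2)
 u(z) = sqrt(C1 + z^2)


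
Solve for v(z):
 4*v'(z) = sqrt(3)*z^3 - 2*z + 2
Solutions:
 v(z) = C1 + sqrt(3)*z^4/16 - z^2/4 + z/2


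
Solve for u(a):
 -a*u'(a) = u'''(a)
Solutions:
 u(a) = C1 + Integral(C2*airyai(-a) + C3*airybi(-a), a)


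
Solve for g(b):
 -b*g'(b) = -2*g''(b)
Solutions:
 g(b) = C1 + C2*erfi(b/2)


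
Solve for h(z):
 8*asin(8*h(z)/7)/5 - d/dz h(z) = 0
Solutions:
 Integral(1/asin(8*_y/7), (_y, h(z))) = C1 + 8*z/5


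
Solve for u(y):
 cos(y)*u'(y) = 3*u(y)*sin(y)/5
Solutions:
 u(y) = C1/cos(y)^(3/5)


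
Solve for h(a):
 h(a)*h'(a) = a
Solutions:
 h(a) = -sqrt(C1 + a^2)
 h(a) = sqrt(C1 + a^2)


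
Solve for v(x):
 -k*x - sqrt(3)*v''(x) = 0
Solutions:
 v(x) = C1 + C2*x - sqrt(3)*k*x^3/18


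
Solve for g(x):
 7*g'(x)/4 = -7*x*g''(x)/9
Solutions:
 g(x) = C1 + C2/x^(5/4)


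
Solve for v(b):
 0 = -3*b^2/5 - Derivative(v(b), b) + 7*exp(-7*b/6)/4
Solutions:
 v(b) = C1 - b^3/5 - 3*exp(-7*b/6)/2


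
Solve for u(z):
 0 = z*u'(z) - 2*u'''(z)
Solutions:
 u(z) = C1 + Integral(C2*airyai(2^(2/3)*z/2) + C3*airybi(2^(2/3)*z/2), z)


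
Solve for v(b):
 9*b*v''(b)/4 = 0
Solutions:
 v(b) = C1 + C2*b


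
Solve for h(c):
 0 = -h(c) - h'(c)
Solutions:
 h(c) = C1*exp(-c)


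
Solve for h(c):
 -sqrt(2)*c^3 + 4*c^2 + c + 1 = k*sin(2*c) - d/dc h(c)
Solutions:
 h(c) = C1 + sqrt(2)*c^4/4 - 4*c^3/3 - c^2/2 - c - k*cos(2*c)/2


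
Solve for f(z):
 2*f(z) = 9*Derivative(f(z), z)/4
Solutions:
 f(z) = C1*exp(8*z/9)


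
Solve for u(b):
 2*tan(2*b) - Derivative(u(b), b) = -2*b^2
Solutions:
 u(b) = C1 + 2*b^3/3 - log(cos(2*b))


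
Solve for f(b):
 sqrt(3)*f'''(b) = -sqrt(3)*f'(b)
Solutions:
 f(b) = C1 + C2*sin(b) + C3*cos(b)


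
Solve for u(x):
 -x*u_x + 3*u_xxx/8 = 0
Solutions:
 u(x) = C1 + Integral(C2*airyai(2*3^(2/3)*x/3) + C3*airybi(2*3^(2/3)*x/3), x)


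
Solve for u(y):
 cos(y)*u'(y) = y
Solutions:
 u(y) = C1 + Integral(y/cos(y), y)


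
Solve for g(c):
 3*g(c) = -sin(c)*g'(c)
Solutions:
 g(c) = C1*(cos(c) + 1)^(3/2)/(cos(c) - 1)^(3/2)


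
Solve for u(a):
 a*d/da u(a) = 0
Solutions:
 u(a) = C1


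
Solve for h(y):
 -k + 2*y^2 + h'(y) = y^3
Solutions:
 h(y) = C1 + k*y + y^4/4 - 2*y^3/3


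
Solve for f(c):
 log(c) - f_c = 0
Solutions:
 f(c) = C1 + c*log(c) - c


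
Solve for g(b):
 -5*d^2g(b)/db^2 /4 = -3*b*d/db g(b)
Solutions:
 g(b) = C1 + C2*erfi(sqrt(30)*b/5)


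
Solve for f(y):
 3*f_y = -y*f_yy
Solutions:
 f(y) = C1 + C2/y^2


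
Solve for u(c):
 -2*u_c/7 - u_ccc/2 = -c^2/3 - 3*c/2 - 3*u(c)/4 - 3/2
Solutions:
 u(c) = C1*exp(42^(1/3)*c*(-(1323 + sqrt(1771833))^(1/3) + 8*42^(1/3)/(1323 + sqrt(1771833))^(1/3))/84)*sin(14^(1/3)*3^(1/6)*c*(24*14^(1/3)/(1323 + sqrt(1771833))^(1/3) + 3^(2/3)*(1323 + sqrt(1771833))^(1/3))/84) + C2*exp(42^(1/3)*c*(-(1323 + sqrt(1771833))^(1/3) + 8*42^(1/3)/(1323 + sqrt(1771833))^(1/3))/84)*cos(14^(1/3)*3^(1/6)*c*(24*14^(1/3)/(1323 + sqrt(1771833))^(1/3) + 3^(2/3)*(1323 + sqrt(1771833))^(1/3))/84) + C3*exp(-42^(1/3)*c*(-(1323 + sqrt(1771833))^(1/3) + 8*42^(1/3)/(1323 + sqrt(1771833))^(1/3))/42) - 4*c^2/9 - 442*c/189 - 11474/3969


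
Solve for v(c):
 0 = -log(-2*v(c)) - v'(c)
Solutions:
 Integral(1/(log(-_y) + log(2)), (_y, v(c))) = C1 - c


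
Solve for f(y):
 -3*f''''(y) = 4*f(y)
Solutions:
 f(y) = (C1*sin(3^(3/4)*y/3) + C2*cos(3^(3/4)*y/3))*exp(-3^(3/4)*y/3) + (C3*sin(3^(3/4)*y/3) + C4*cos(3^(3/4)*y/3))*exp(3^(3/4)*y/3)


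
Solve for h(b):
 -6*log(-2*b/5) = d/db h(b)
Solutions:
 h(b) = C1 - 6*b*log(-b) + 6*b*(-log(2) + 1 + log(5))


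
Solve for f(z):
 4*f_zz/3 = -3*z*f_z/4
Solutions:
 f(z) = C1 + C2*erf(3*sqrt(2)*z/8)


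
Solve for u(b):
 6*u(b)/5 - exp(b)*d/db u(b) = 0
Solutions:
 u(b) = C1*exp(-6*exp(-b)/5)


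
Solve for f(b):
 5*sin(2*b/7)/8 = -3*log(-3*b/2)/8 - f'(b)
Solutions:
 f(b) = C1 - 3*b*log(-b)/8 - 3*b*log(3)/8 + 3*b*log(2)/8 + 3*b/8 + 35*cos(2*b/7)/16


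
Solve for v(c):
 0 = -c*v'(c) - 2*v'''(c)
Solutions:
 v(c) = C1 + Integral(C2*airyai(-2^(2/3)*c/2) + C3*airybi(-2^(2/3)*c/2), c)


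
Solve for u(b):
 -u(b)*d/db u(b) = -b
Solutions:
 u(b) = -sqrt(C1 + b^2)
 u(b) = sqrt(C1 + b^2)


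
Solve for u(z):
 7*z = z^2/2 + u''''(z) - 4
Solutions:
 u(z) = C1 + C2*z + C3*z^2 + C4*z^3 - z^6/720 + 7*z^5/120 + z^4/6


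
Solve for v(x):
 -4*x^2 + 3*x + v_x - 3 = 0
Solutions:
 v(x) = C1 + 4*x^3/3 - 3*x^2/2 + 3*x


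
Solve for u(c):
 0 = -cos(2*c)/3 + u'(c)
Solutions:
 u(c) = C1 + sin(2*c)/6


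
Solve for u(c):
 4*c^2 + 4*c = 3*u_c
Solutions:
 u(c) = C1 + 4*c^3/9 + 2*c^2/3


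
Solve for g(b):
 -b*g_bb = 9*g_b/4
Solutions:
 g(b) = C1 + C2/b^(5/4)


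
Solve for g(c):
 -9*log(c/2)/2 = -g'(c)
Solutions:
 g(c) = C1 + 9*c*log(c)/2 - 9*c/2 - 9*c*log(2)/2


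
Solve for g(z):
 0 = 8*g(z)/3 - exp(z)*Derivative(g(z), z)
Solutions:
 g(z) = C1*exp(-8*exp(-z)/3)


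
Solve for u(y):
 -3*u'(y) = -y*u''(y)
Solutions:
 u(y) = C1 + C2*y^4


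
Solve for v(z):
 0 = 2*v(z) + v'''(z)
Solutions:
 v(z) = C3*exp(-2^(1/3)*z) + (C1*sin(2^(1/3)*sqrt(3)*z/2) + C2*cos(2^(1/3)*sqrt(3)*z/2))*exp(2^(1/3)*z/2)


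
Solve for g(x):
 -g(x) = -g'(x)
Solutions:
 g(x) = C1*exp(x)


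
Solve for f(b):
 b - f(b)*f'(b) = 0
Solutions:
 f(b) = -sqrt(C1 + b^2)
 f(b) = sqrt(C1 + b^2)


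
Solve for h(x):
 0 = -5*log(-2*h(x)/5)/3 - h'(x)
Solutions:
 3*Integral(1/(log(-_y) - log(5) + log(2)), (_y, h(x)))/5 = C1 - x


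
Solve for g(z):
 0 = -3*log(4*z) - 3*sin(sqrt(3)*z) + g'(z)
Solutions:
 g(z) = C1 + 3*z*log(z) - 3*z + 6*z*log(2) - sqrt(3)*cos(sqrt(3)*z)


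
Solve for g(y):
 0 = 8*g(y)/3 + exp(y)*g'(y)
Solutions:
 g(y) = C1*exp(8*exp(-y)/3)


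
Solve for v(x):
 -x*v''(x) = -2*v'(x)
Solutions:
 v(x) = C1 + C2*x^3


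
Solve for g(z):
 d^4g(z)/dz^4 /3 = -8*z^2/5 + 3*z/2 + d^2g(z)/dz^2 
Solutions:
 g(z) = C1 + C2*z + C3*exp(-sqrt(3)*z) + C4*exp(sqrt(3)*z) + 2*z^4/15 - z^3/4 + 8*z^2/15


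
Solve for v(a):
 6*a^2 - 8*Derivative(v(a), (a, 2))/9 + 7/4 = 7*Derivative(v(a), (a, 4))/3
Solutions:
 v(a) = C1 + C2*a + C3*sin(2*sqrt(42)*a/21) + C4*cos(2*sqrt(42)*a/21) + 9*a^4/16 - 1071*a^2/64


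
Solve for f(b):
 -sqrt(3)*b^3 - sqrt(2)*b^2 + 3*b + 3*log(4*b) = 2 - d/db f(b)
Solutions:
 f(b) = C1 + sqrt(3)*b^4/4 + sqrt(2)*b^3/3 - 3*b^2/2 - 3*b*log(b) - b*log(64) + 5*b


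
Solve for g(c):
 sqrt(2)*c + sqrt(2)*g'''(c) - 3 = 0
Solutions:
 g(c) = C1 + C2*c + C3*c^2 - c^4/24 + sqrt(2)*c^3/4


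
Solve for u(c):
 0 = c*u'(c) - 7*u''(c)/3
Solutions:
 u(c) = C1 + C2*erfi(sqrt(42)*c/14)


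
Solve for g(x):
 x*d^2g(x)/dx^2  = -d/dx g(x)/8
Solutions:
 g(x) = C1 + C2*x^(7/8)


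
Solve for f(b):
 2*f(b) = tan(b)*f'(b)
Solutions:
 f(b) = C1*sin(b)^2


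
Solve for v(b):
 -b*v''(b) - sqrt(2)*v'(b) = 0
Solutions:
 v(b) = C1 + C2*b^(1 - sqrt(2))


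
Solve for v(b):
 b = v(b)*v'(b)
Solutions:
 v(b) = -sqrt(C1 + b^2)
 v(b) = sqrt(C1 + b^2)


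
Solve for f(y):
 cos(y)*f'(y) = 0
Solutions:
 f(y) = C1


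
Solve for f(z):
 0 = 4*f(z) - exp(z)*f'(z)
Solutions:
 f(z) = C1*exp(-4*exp(-z))


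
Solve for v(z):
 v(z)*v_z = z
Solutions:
 v(z) = -sqrt(C1 + z^2)
 v(z) = sqrt(C1 + z^2)


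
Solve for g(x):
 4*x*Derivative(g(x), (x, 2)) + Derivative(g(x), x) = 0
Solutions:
 g(x) = C1 + C2*x^(3/4)


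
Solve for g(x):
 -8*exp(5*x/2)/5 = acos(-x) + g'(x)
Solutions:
 g(x) = C1 - x*acos(-x) - sqrt(1 - x^2) - 16*exp(5*x/2)/25


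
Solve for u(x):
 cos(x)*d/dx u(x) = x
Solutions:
 u(x) = C1 + Integral(x/cos(x), x)


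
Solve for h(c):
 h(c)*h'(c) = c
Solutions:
 h(c) = -sqrt(C1 + c^2)
 h(c) = sqrt(C1 + c^2)


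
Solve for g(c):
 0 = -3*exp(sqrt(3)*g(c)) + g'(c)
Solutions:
 g(c) = sqrt(3)*(2*log(-1/(C1 + 3*c)) - log(3))/6


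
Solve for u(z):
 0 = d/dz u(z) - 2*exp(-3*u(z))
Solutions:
 u(z) = log(C1 + 6*z)/3
 u(z) = log((-3^(1/3) - 3^(5/6)*I)*(C1 + 2*z)^(1/3)/2)
 u(z) = log((-3^(1/3) + 3^(5/6)*I)*(C1 + 2*z)^(1/3)/2)


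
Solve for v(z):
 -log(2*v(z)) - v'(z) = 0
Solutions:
 Integral(1/(log(_y) + log(2)), (_y, v(z))) = C1 - z


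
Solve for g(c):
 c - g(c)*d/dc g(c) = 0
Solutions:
 g(c) = -sqrt(C1 + c^2)
 g(c) = sqrt(C1 + c^2)


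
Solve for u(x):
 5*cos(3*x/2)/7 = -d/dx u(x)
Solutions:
 u(x) = C1 - 10*sin(3*x/2)/21


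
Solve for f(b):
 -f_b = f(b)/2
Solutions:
 f(b) = C1*exp(-b/2)


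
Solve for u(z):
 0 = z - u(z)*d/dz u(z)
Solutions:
 u(z) = -sqrt(C1 + z^2)
 u(z) = sqrt(C1 + z^2)


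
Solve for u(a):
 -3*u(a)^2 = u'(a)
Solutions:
 u(a) = 1/(C1 + 3*a)


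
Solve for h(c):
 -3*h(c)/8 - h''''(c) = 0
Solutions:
 h(c) = (C1*sin(2^(3/4)*3^(1/4)*c/4) + C2*cos(2^(3/4)*3^(1/4)*c/4))*exp(-2^(3/4)*3^(1/4)*c/4) + (C3*sin(2^(3/4)*3^(1/4)*c/4) + C4*cos(2^(3/4)*3^(1/4)*c/4))*exp(2^(3/4)*3^(1/4)*c/4)


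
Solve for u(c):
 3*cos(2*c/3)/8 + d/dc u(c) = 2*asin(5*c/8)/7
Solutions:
 u(c) = C1 + 2*c*asin(5*c/8)/7 + 2*sqrt(64 - 25*c^2)/35 - 9*sin(2*c/3)/16


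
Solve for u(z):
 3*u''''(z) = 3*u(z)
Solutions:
 u(z) = C1*exp(-z) + C2*exp(z) + C3*sin(z) + C4*cos(z)


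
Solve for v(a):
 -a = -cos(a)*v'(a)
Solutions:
 v(a) = C1 + Integral(a/cos(a), a)


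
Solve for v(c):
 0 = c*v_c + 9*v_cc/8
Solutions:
 v(c) = C1 + C2*erf(2*c/3)


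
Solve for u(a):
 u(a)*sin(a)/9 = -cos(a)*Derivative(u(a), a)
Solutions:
 u(a) = C1*cos(a)^(1/9)


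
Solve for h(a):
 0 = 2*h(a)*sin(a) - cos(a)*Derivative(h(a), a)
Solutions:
 h(a) = C1/cos(a)^2


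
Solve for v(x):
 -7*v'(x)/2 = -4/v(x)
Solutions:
 v(x) = -sqrt(C1 + 112*x)/7
 v(x) = sqrt(C1 + 112*x)/7


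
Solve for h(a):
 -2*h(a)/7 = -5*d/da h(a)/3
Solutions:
 h(a) = C1*exp(6*a/35)


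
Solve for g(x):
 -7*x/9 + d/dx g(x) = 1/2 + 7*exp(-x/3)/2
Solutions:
 g(x) = C1 + 7*x^2/18 + x/2 - 21*exp(-x/3)/2


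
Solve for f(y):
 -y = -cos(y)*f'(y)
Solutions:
 f(y) = C1 + Integral(y/cos(y), y)


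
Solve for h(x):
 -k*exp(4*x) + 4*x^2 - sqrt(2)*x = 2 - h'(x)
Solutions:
 h(x) = C1 + k*exp(4*x)/4 - 4*x^3/3 + sqrt(2)*x^2/2 + 2*x


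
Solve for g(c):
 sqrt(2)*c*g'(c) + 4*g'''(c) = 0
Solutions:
 g(c) = C1 + Integral(C2*airyai(-sqrt(2)*c/2) + C3*airybi(-sqrt(2)*c/2), c)


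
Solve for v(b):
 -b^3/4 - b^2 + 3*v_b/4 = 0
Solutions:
 v(b) = C1 + b^4/12 + 4*b^3/9


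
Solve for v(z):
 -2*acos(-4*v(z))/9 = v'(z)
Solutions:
 Integral(1/acos(-4*_y), (_y, v(z))) = C1 - 2*z/9


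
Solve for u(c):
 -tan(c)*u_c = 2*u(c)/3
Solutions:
 u(c) = C1/sin(c)^(2/3)


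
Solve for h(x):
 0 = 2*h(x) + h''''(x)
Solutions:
 h(x) = (C1*sin(2^(3/4)*x/2) + C2*cos(2^(3/4)*x/2))*exp(-2^(3/4)*x/2) + (C3*sin(2^(3/4)*x/2) + C4*cos(2^(3/4)*x/2))*exp(2^(3/4)*x/2)


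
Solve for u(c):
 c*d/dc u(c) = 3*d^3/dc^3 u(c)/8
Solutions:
 u(c) = C1 + Integral(C2*airyai(2*3^(2/3)*c/3) + C3*airybi(2*3^(2/3)*c/3), c)


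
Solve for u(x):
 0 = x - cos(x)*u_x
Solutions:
 u(x) = C1 + Integral(x/cos(x), x)


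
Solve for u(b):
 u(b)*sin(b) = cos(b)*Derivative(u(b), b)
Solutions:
 u(b) = C1/cos(b)


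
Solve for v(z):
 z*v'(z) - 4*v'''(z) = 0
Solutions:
 v(z) = C1 + Integral(C2*airyai(2^(1/3)*z/2) + C3*airybi(2^(1/3)*z/2), z)


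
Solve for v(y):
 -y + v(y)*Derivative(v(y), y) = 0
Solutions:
 v(y) = -sqrt(C1 + y^2)
 v(y) = sqrt(C1 + y^2)


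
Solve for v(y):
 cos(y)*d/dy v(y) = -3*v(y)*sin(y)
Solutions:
 v(y) = C1*cos(y)^3


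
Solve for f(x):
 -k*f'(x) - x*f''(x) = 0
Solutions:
 f(x) = C1 + x^(1 - re(k))*(C2*sin(log(x)*Abs(im(k))) + C3*cos(log(x)*im(k)))


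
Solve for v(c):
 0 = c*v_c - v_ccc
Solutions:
 v(c) = C1 + Integral(C2*airyai(c) + C3*airybi(c), c)


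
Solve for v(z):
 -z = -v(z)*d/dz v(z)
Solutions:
 v(z) = -sqrt(C1 + z^2)
 v(z) = sqrt(C1 + z^2)


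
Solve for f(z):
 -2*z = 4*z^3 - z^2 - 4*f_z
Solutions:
 f(z) = C1 + z^4/4 - z^3/12 + z^2/4


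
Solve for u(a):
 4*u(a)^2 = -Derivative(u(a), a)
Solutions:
 u(a) = 1/(C1 + 4*a)


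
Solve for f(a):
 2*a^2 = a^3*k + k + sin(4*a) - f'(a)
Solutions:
 f(a) = C1 + a^4*k/4 - 2*a^3/3 + a*k - cos(4*a)/4


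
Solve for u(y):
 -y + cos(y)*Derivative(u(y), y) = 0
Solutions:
 u(y) = C1 + Integral(y/cos(y), y)


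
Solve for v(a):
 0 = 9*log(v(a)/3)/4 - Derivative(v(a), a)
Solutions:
 4*Integral(1/(-log(_y) + log(3)), (_y, v(a)))/9 = C1 - a


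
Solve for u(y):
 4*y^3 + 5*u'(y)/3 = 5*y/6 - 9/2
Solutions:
 u(y) = C1 - 3*y^4/5 + y^2/4 - 27*y/10


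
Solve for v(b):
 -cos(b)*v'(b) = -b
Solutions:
 v(b) = C1 + Integral(b/cos(b), b)


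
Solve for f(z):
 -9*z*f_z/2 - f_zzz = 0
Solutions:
 f(z) = C1 + Integral(C2*airyai(-6^(2/3)*z/2) + C3*airybi(-6^(2/3)*z/2), z)


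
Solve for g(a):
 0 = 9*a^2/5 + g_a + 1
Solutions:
 g(a) = C1 - 3*a^3/5 - a


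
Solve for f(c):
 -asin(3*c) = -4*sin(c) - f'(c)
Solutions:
 f(c) = C1 + c*asin(3*c) + sqrt(1 - 9*c^2)/3 + 4*cos(c)


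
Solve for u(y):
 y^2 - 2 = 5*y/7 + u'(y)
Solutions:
 u(y) = C1 + y^3/3 - 5*y^2/14 - 2*y


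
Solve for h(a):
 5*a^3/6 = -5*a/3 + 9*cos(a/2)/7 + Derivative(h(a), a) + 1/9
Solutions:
 h(a) = C1 + 5*a^4/24 + 5*a^2/6 - a/9 - 18*sin(a/2)/7


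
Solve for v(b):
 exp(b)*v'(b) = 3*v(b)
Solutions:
 v(b) = C1*exp(-3*exp(-b))


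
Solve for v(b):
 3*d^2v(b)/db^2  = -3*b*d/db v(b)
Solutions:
 v(b) = C1 + C2*erf(sqrt(2)*b/2)


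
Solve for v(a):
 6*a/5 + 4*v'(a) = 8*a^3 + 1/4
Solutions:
 v(a) = C1 + a^4/2 - 3*a^2/20 + a/16


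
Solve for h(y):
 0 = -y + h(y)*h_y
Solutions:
 h(y) = -sqrt(C1 + y^2)
 h(y) = sqrt(C1 + y^2)


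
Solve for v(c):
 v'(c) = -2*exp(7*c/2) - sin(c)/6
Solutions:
 v(c) = C1 - 4*exp(7*c/2)/7 + cos(c)/6


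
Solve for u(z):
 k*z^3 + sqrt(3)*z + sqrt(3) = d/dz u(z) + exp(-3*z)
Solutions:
 u(z) = C1 + k*z^4/4 + sqrt(3)*z^2/2 + sqrt(3)*z + exp(-3*z)/3


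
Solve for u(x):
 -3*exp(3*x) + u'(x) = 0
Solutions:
 u(x) = C1 + exp(3*x)


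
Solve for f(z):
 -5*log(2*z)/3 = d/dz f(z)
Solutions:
 f(z) = C1 - 5*z*log(z)/3 - 5*z*log(2)/3 + 5*z/3


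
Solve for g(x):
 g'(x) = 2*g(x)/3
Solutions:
 g(x) = C1*exp(2*x/3)


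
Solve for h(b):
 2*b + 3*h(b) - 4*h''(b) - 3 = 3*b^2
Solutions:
 h(b) = C1*exp(-sqrt(3)*b/2) + C2*exp(sqrt(3)*b/2) + b^2 - 2*b/3 + 11/3


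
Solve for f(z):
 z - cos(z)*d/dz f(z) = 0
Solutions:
 f(z) = C1 + Integral(z/cos(z), z)


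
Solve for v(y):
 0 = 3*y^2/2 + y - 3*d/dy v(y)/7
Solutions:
 v(y) = C1 + 7*y^3/6 + 7*y^2/6


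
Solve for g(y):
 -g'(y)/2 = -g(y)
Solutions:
 g(y) = C1*exp(2*y)


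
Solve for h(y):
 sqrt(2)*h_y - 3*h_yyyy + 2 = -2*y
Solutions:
 h(y) = C1 + C4*exp(2^(1/6)*3^(2/3)*y/3) - sqrt(2)*y^2/2 - sqrt(2)*y + (C2*sin(6^(1/6)*y/2) + C3*cos(6^(1/6)*y/2))*exp(-2^(1/6)*3^(2/3)*y/6)


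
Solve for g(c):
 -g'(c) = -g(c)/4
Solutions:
 g(c) = C1*exp(c/4)


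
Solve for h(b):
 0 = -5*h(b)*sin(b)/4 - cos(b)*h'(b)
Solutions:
 h(b) = C1*cos(b)^(5/4)


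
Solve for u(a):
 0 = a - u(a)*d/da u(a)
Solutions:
 u(a) = -sqrt(C1 + a^2)
 u(a) = sqrt(C1 + a^2)


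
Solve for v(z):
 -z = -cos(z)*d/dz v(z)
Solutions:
 v(z) = C1 + Integral(z/cos(z), z)


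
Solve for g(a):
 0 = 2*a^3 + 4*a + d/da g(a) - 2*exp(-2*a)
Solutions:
 g(a) = C1 - a^4/2 - 2*a^2 - exp(-2*a)


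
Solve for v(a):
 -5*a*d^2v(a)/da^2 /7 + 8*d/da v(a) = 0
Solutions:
 v(a) = C1 + C2*a^(61/5)


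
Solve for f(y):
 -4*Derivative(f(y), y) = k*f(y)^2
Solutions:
 f(y) = 4/(C1 + k*y)


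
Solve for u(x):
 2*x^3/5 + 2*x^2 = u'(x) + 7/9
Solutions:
 u(x) = C1 + x^4/10 + 2*x^3/3 - 7*x/9


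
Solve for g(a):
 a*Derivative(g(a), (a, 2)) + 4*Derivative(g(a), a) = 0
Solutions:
 g(a) = C1 + C2/a^3


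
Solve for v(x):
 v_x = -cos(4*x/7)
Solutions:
 v(x) = C1 - 7*sin(4*x/7)/4


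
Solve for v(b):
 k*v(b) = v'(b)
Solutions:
 v(b) = C1*exp(b*k)


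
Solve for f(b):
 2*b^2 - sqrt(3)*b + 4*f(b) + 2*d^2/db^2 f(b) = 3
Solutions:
 f(b) = C1*sin(sqrt(2)*b) + C2*cos(sqrt(2)*b) - b^2/2 + sqrt(3)*b/4 + 5/4


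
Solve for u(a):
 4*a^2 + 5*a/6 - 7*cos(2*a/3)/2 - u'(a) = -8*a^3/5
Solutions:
 u(a) = C1 + 2*a^4/5 + 4*a^3/3 + 5*a^2/12 - 21*sin(2*a/3)/4


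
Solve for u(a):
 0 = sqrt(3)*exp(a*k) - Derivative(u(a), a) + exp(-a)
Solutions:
 u(a) = C1 - exp(-a) + sqrt(3)*exp(a*k)/k


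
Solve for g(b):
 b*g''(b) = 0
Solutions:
 g(b) = C1 + C2*b


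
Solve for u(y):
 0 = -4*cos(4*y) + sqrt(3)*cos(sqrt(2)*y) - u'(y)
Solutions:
 u(y) = C1 - sin(4*y) + sqrt(6)*sin(sqrt(2)*y)/2


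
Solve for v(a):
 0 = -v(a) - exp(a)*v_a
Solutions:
 v(a) = C1*exp(exp(-a))


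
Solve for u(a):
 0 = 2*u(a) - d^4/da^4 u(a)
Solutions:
 u(a) = C1*exp(-2^(1/4)*a) + C2*exp(2^(1/4)*a) + C3*sin(2^(1/4)*a) + C4*cos(2^(1/4)*a)


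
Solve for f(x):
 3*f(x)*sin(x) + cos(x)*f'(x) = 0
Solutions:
 f(x) = C1*cos(x)^3


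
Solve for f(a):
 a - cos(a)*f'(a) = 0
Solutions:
 f(a) = C1 + Integral(a/cos(a), a)


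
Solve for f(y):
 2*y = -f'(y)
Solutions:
 f(y) = C1 - y^2


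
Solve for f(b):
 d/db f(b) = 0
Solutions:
 f(b) = C1


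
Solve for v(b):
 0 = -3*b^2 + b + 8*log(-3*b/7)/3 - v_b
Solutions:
 v(b) = C1 - b^3 + b^2/2 + 8*b*log(-b)/3 + 8*b*(-log(7) - 1 + log(3))/3


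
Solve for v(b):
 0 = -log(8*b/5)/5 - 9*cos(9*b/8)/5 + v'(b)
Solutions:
 v(b) = C1 + b*log(b)/5 - b*log(5)/5 - b/5 + 3*b*log(2)/5 + 8*sin(9*b/8)/5


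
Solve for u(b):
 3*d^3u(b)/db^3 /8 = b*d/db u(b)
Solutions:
 u(b) = C1 + Integral(C2*airyai(2*3^(2/3)*b/3) + C3*airybi(2*3^(2/3)*b/3), b)


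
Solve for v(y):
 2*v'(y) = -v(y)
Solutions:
 v(y) = C1*exp(-y/2)


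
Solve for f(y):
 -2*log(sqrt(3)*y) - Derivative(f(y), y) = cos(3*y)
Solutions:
 f(y) = C1 - 2*y*log(y) - y*log(3) + 2*y - sin(3*y)/3


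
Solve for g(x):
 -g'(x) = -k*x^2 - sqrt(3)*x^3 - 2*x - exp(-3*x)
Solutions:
 g(x) = C1 + k*x^3/3 + sqrt(3)*x^4/4 + x^2 - exp(-3*x)/3


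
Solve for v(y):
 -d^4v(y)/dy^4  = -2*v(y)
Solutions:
 v(y) = C1*exp(-2^(1/4)*y) + C2*exp(2^(1/4)*y) + C3*sin(2^(1/4)*y) + C4*cos(2^(1/4)*y)


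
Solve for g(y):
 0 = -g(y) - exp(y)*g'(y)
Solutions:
 g(y) = C1*exp(exp(-y))


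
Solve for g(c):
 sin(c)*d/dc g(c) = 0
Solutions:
 g(c) = C1


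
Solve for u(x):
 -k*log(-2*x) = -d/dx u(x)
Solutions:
 u(x) = C1 + k*x*log(-x) + k*x*(-1 + log(2))


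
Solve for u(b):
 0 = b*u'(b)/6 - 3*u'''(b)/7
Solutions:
 u(b) = C1 + Integral(C2*airyai(84^(1/3)*b/6) + C3*airybi(84^(1/3)*b/6), b)


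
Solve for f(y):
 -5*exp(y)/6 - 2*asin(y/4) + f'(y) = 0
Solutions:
 f(y) = C1 + 2*y*asin(y/4) + 2*sqrt(16 - y^2) + 5*exp(y)/6


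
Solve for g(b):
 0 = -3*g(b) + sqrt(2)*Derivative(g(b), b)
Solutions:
 g(b) = C1*exp(3*sqrt(2)*b/2)


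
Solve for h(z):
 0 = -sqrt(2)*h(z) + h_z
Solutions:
 h(z) = C1*exp(sqrt(2)*z)


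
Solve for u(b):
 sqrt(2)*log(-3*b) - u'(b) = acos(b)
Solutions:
 u(b) = C1 + sqrt(2)*b*(log(-b) - 1) - b*acos(b) + sqrt(2)*b*log(3) + sqrt(1 - b^2)


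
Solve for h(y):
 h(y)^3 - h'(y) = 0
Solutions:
 h(y) = -sqrt(2)*sqrt(-1/(C1 + y))/2
 h(y) = sqrt(2)*sqrt(-1/(C1 + y))/2


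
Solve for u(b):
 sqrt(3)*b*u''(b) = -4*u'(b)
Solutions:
 u(b) = C1 + C2*b^(1 - 4*sqrt(3)/3)


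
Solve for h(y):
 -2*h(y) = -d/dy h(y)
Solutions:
 h(y) = C1*exp(2*y)


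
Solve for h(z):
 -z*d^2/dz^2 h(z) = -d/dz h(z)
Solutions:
 h(z) = C1 + C2*z^2


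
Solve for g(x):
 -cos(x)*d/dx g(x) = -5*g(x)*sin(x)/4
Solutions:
 g(x) = C1/cos(x)^(5/4)


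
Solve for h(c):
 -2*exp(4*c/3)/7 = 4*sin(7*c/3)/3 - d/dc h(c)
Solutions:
 h(c) = C1 + 3*exp(4*c/3)/14 - 4*cos(7*c/3)/7


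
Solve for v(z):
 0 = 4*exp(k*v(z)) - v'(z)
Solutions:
 v(z) = Piecewise((log(-1/(C1*k + 4*k*z))/k, Ne(k, 0)), (nan, True))
 v(z) = Piecewise((C1 + 4*z, Eq(k, 0)), (nan, True))


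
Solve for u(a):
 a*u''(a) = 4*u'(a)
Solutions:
 u(a) = C1 + C2*a^5


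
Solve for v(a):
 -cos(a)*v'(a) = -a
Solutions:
 v(a) = C1 + Integral(a/cos(a), a)


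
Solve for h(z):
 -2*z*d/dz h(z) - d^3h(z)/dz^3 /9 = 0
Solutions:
 h(z) = C1 + Integral(C2*airyai(-18^(1/3)*z) + C3*airybi(-18^(1/3)*z), z)


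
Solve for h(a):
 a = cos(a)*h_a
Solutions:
 h(a) = C1 + Integral(a/cos(a), a)


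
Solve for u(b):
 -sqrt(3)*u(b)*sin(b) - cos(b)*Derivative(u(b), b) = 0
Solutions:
 u(b) = C1*cos(b)^(sqrt(3))


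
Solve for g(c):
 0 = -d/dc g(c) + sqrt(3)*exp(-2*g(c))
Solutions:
 g(c) = log(-sqrt(C1 + 2*sqrt(3)*c))
 g(c) = log(C1 + 2*sqrt(3)*c)/2


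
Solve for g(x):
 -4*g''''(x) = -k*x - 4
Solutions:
 g(x) = C1 + C2*x + C3*x^2 + C4*x^3 + k*x^5/480 + x^4/24


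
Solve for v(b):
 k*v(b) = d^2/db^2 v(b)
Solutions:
 v(b) = C1*exp(-b*sqrt(k)) + C2*exp(b*sqrt(k))


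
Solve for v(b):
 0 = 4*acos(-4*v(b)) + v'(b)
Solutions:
 Integral(1/acos(-4*_y), (_y, v(b))) = C1 - 4*b


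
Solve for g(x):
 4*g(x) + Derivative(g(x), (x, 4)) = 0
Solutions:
 g(x) = (C1*sin(x) + C2*cos(x))*exp(-x) + (C3*sin(x) + C4*cos(x))*exp(x)


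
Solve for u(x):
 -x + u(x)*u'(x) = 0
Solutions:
 u(x) = -sqrt(C1 + x^2)
 u(x) = sqrt(C1 + x^2)


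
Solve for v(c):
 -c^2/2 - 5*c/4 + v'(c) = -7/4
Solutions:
 v(c) = C1 + c^3/6 + 5*c^2/8 - 7*c/4


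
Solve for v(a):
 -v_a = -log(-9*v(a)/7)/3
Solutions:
 -3*Integral(1/(log(-_y) - log(7) + 2*log(3)), (_y, v(a))) = C1 - a


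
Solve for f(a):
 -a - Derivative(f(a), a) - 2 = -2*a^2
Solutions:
 f(a) = C1 + 2*a^3/3 - a^2/2 - 2*a


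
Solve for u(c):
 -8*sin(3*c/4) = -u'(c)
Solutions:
 u(c) = C1 - 32*cos(3*c/4)/3


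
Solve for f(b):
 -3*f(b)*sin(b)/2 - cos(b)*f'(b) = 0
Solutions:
 f(b) = C1*cos(b)^(3/2)


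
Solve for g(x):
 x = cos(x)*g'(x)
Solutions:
 g(x) = C1 + Integral(x/cos(x), x)


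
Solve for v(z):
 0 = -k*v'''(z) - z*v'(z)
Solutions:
 v(z) = C1 + Integral(C2*airyai(z*(-1/k)^(1/3)) + C3*airybi(z*(-1/k)^(1/3)), z)


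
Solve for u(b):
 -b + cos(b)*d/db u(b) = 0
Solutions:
 u(b) = C1 + Integral(b/cos(b), b)


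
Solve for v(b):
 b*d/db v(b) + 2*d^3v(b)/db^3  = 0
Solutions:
 v(b) = C1 + Integral(C2*airyai(-2^(2/3)*b/2) + C3*airybi(-2^(2/3)*b/2), b)


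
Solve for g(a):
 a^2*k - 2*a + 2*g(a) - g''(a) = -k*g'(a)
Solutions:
 g(a) = C1*exp(a*(k - sqrt(k^2 + 8))/2) + C2*exp(a*(k + sqrt(k^2 + 8))/2) - a^2*k/2 + a*k^2/2 + a - k^3/4 - k


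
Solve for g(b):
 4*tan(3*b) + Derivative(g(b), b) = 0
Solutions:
 g(b) = C1 + 4*log(cos(3*b))/3


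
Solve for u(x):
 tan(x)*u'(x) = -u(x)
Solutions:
 u(x) = C1/sin(x)


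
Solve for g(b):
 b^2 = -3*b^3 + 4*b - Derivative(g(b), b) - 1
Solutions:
 g(b) = C1 - 3*b^4/4 - b^3/3 + 2*b^2 - b


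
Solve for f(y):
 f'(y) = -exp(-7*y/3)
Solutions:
 f(y) = C1 + 3*exp(-7*y/3)/7


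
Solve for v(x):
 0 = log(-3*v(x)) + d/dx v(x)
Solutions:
 Integral(1/(log(-_y) + log(3)), (_y, v(x))) = C1 - x


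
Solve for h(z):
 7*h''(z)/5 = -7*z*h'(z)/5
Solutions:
 h(z) = C1 + C2*erf(sqrt(2)*z/2)


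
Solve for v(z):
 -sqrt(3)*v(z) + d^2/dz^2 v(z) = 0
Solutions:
 v(z) = C1*exp(-3^(1/4)*z) + C2*exp(3^(1/4)*z)


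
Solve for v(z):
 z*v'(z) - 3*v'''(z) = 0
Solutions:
 v(z) = C1 + Integral(C2*airyai(3^(2/3)*z/3) + C3*airybi(3^(2/3)*z/3), z)


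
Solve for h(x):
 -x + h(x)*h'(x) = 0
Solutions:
 h(x) = -sqrt(C1 + x^2)
 h(x) = sqrt(C1 + x^2)


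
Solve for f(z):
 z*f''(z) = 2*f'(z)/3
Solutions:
 f(z) = C1 + C2*z^(5/3)


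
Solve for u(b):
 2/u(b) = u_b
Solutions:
 u(b) = -sqrt(C1 + 4*b)
 u(b) = sqrt(C1 + 4*b)


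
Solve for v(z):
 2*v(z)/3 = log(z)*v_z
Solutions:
 v(z) = C1*exp(2*li(z)/3)


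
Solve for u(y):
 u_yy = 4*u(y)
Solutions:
 u(y) = C1*exp(-2*y) + C2*exp(2*y)


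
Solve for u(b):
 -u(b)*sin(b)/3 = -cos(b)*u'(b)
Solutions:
 u(b) = C1/cos(b)^(1/3)


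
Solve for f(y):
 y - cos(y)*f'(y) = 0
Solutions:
 f(y) = C1 + Integral(y/cos(y), y)


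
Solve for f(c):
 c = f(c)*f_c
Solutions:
 f(c) = -sqrt(C1 + c^2)
 f(c) = sqrt(C1 + c^2)


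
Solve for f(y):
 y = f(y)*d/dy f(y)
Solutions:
 f(y) = -sqrt(C1 + y^2)
 f(y) = sqrt(C1 + y^2)


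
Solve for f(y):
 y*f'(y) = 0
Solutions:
 f(y) = C1


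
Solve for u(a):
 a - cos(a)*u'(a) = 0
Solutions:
 u(a) = C1 + Integral(a/cos(a), a)


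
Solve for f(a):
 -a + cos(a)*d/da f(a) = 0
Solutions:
 f(a) = C1 + Integral(a/cos(a), a)


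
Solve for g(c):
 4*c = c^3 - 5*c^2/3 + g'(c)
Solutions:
 g(c) = C1 - c^4/4 + 5*c^3/9 + 2*c^2


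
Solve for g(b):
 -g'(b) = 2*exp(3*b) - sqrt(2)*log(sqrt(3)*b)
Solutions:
 g(b) = C1 + sqrt(2)*b*log(b) + sqrt(2)*b*(-1 + log(3)/2) - 2*exp(3*b)/3
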